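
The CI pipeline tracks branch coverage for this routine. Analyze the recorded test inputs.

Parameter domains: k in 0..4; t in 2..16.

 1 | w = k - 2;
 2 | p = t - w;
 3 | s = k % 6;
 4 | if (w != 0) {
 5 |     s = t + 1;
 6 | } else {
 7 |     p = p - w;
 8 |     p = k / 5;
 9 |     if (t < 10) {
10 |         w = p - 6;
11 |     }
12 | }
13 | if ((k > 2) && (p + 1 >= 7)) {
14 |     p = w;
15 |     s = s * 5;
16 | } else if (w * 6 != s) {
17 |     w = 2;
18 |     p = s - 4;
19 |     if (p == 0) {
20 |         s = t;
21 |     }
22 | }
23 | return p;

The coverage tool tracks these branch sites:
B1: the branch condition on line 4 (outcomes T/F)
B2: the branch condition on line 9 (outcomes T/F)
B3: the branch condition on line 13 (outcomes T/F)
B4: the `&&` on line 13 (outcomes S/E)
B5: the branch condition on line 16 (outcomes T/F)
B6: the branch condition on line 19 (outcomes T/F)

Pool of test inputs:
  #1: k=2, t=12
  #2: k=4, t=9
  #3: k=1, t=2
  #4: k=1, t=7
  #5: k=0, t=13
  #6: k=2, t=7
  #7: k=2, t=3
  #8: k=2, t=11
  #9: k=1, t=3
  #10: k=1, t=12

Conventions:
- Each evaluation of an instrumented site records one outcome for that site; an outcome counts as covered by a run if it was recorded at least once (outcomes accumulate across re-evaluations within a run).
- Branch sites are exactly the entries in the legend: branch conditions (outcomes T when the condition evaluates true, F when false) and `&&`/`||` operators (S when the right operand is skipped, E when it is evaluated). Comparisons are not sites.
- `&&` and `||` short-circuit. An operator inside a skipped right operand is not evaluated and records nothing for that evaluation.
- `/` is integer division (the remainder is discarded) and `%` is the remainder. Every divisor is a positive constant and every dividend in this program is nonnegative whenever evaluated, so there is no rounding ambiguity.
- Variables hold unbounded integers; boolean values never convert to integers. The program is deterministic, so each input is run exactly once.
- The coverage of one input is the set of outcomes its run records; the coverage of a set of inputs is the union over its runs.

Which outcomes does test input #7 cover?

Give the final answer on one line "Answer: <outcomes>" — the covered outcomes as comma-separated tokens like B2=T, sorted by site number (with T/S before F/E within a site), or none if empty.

Event log for input #7 (k=2, t=3):
  B1->F, B2->T, B4->S, B3->F, B5->T, B6->F
distinct outcomes covered: B1=F, B2=T, B3=F, B4=S, B5=T, B6=F

Answer: B1=F, B2=T, B3=F, B4=S, B5=T, B6=F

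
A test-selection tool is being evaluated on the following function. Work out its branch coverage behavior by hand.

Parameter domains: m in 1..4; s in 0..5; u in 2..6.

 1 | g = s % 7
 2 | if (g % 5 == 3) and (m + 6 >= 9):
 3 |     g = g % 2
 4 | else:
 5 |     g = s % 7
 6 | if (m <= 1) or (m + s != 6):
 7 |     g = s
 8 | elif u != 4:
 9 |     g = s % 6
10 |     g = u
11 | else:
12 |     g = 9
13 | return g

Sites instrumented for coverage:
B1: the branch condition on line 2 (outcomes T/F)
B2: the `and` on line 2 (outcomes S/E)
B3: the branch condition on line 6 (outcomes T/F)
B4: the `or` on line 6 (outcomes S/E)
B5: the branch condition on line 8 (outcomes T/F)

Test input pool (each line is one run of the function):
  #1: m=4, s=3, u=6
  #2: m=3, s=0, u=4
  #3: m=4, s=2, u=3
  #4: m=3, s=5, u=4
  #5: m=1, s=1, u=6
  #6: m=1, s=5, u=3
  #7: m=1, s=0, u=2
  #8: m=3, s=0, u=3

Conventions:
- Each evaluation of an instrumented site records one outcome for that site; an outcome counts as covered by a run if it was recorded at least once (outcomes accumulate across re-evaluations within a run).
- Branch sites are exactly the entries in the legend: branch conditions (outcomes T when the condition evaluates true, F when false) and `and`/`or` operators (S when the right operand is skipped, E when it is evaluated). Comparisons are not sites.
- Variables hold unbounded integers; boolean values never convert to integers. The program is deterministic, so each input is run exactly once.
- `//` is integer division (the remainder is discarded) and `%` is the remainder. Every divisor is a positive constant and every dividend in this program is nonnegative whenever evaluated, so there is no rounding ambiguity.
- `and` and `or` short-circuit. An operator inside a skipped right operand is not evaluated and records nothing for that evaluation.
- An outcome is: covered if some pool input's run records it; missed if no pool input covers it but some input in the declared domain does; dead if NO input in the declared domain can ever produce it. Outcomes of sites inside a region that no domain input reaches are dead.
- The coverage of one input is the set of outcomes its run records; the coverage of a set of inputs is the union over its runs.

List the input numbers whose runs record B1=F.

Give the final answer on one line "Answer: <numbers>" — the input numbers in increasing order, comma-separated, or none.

input #1 (m=4, s=3, u=6): does not record B1=F
input #2 (m=3, s=0, u=4): records B1=F
input #3 (m=4, s=2, u=3): records B1=F
input #4 (m=3, s=5, u=4): records B1=F
input #5 (m=1, s=1, u=6): records B1=F
input #6 (m=1, s=5, u=3): records B1=F
input #7 (m=1, s=0, u=2): records B1=F
input #8 (m=3, s=0, u=3): records B1=F

Answer: 2, 3, 4, 5, 6, 7, 8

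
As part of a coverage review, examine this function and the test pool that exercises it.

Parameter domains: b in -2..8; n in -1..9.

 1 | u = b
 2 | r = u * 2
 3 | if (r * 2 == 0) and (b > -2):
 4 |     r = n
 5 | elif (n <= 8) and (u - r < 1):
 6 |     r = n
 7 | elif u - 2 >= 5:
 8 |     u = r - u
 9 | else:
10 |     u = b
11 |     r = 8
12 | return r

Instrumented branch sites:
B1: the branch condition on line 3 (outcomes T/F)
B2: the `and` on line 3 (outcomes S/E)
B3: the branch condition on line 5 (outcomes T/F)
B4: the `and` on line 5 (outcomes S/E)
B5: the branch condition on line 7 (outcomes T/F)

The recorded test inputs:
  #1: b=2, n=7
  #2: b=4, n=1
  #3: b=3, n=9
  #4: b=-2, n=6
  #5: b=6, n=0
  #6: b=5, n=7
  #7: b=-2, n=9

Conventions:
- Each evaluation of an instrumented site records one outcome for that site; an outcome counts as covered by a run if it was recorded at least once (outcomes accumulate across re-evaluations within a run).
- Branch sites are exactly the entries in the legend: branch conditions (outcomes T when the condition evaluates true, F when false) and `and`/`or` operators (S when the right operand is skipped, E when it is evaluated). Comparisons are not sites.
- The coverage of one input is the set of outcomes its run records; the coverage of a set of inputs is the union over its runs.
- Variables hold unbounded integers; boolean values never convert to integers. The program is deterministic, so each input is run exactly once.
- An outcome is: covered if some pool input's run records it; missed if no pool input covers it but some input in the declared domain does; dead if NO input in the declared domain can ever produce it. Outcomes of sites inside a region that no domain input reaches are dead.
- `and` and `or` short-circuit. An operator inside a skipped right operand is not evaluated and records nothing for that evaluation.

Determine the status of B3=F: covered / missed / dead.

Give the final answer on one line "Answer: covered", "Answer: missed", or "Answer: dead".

B3=F is recorded by pool input(s) 3, 4, 7 -> covered

Answer: covered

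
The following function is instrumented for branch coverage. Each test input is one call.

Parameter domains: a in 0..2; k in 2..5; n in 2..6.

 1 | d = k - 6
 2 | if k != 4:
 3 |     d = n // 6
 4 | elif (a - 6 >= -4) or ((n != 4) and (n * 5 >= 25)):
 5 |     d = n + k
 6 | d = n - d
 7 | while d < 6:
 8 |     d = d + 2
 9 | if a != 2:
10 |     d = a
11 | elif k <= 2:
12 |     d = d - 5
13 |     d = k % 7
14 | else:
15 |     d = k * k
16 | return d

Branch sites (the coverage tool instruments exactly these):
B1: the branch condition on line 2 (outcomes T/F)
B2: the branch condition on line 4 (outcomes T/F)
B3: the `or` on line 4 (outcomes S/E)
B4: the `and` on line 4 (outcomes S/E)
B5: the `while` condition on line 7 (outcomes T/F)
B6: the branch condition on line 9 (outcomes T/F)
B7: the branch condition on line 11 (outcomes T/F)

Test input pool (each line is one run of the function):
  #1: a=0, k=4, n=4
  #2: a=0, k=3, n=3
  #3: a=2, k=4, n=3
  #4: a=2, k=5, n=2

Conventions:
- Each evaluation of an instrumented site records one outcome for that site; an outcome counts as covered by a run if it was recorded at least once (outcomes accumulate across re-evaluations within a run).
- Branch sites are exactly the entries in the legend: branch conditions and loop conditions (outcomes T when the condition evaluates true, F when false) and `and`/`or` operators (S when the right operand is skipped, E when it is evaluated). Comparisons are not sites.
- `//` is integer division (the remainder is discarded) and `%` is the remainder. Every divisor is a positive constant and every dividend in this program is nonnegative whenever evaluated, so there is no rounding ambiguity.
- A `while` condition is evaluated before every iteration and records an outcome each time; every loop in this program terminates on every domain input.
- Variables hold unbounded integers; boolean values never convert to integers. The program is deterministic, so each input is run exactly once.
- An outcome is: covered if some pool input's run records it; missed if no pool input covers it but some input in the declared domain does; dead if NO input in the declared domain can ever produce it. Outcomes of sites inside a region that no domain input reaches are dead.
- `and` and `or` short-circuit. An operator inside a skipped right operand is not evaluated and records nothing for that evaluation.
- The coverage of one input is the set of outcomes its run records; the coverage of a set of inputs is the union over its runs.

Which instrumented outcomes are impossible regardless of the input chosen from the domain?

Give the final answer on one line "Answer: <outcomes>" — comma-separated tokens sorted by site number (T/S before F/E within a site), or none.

sweeping the full domain (60 inputs) for each outcome:
  reachable outcomes have witnesses, e.g. B1=T (e.g. a=0, k=2, n=2), B1=F (e.g. a=0, k=4, n=2), B2=T (e.g. a=0, k=4, n=5), B2=F (e.g. a=0, k=4, n=2)

Answer: none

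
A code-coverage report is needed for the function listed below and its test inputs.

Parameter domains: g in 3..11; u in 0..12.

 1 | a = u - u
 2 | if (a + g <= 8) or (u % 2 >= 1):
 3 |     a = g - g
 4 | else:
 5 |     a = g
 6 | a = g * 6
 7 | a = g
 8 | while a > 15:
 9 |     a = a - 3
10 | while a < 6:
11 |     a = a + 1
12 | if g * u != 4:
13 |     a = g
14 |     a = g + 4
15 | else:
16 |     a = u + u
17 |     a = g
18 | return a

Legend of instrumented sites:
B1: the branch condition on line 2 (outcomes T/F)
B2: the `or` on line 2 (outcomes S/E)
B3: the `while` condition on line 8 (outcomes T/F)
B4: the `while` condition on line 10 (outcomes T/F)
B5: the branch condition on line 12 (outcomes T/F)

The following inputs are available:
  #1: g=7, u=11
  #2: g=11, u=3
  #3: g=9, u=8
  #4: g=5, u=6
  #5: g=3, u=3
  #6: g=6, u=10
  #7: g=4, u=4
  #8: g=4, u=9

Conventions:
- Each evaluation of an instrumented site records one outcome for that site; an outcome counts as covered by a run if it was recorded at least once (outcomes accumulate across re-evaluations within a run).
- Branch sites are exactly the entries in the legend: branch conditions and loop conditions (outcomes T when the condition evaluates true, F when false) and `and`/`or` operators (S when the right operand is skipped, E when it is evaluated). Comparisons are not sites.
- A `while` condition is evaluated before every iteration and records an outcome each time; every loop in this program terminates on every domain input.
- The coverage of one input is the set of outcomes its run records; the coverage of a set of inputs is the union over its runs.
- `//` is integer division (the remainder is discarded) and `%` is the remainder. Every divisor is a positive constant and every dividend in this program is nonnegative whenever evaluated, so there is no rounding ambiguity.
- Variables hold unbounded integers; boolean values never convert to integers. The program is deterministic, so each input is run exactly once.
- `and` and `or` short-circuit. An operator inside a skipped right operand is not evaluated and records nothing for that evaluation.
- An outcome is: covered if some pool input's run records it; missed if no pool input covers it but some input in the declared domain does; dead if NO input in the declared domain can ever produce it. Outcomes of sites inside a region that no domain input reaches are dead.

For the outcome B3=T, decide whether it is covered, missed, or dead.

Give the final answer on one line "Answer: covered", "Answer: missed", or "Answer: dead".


no pool input records B3=T
checking all 117 inputs in the declared domain: B3=T is never recorded -> dead
Answer: dead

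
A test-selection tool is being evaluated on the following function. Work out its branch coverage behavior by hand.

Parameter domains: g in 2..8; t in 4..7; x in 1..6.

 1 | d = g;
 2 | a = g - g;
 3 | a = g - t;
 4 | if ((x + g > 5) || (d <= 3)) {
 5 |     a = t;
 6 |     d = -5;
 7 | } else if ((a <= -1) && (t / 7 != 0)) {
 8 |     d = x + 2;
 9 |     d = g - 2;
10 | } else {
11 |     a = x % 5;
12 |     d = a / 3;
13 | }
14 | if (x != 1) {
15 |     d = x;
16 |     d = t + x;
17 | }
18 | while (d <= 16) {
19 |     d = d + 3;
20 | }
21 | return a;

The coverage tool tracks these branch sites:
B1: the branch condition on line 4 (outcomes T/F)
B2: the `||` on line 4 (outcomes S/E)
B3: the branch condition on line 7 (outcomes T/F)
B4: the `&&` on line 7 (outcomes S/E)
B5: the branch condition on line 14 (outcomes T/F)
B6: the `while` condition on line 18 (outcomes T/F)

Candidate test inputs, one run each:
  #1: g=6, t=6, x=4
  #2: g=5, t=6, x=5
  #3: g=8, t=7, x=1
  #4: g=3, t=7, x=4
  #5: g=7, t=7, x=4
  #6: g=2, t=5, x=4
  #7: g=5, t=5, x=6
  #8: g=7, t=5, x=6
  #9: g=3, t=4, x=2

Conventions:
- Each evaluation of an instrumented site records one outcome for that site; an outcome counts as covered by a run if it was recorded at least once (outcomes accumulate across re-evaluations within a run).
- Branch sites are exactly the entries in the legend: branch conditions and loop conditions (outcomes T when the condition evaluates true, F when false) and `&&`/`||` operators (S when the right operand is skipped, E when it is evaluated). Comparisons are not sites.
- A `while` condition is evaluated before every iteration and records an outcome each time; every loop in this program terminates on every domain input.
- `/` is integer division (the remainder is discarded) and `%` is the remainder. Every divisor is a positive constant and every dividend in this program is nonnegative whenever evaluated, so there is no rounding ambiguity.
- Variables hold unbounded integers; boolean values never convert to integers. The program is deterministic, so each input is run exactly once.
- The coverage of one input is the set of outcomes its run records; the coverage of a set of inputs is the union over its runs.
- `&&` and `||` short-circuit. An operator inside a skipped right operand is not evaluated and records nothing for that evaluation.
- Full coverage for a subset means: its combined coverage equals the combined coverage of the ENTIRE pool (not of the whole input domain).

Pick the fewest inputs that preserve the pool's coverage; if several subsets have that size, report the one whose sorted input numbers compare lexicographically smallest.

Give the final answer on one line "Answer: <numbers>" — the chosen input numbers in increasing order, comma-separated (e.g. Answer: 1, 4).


input #1 (g=6, t=6, x=4): events B2->S, B1->T, B5->T, B6->T, B6->T, B6->T, B6->F; covers B1=T, B2=S, B5=T, B6=T, B6=F
input #2 (g=5, t=6, x=5): events B2->S, B1->T, B5->T, B6->T, B6->T, B6->F; covers B1=T, B2=S, B5=T, B6=T, B6=F
input #3 (g=8, t=7, x=1): events B2->S, B1->T, B5->F, B6->T, B6->T, B6->T, B6->T, B6->T, B6->T, B6->T, B6->T, B6->F; covers B1=T, B2=S, B5=F, B6=T, B6=F
input #4 (g=3, t=7, x=4): events B2->S, B1->T, B5->T, B6->T, B6->T, B6->F; covers B1=T, B2=S, B5=T, B6=T, B6=F
input #5 (g=7, t=7, x=4): events B2->S, B1->T, B5->T, B6->T, B6->T, B6->F; covers B1=T, B2=S, B5=T, B6=T, B6=F
input #6 (g=2, t=5, x=4): events B2->S, B1->T, B5->T, B6->T, B6->T, B6->T, B6->F; covers B1=T, B2=S, B5=T, B6=T, B6=F
input #7 (g=5, t=5, x=6): events B2->S, B1->T, B5->T, B6->T, B6->T, B6->F; covers B1=T, B2=S, B5=T, B6=T, B6=F
input #8 (g=7, t=5, x=6): events B2->S, B1->T, B5->T, B6->T, B6->T, B6->F; covers B1=T, B2=S, B5=T, B6=T, B6=F
input #9 (g=3, t=4, x=2): events B2->E, B1->T, B5->T, B6->T, B6->T, B6->T, B6->T, B6->F; covers B1=T, B2=E, B5=T, B6=T, B6=F
pool-wide coverage (7 outcomes): B1=T, B2=S, B2=E, B5=T, B5=F, B6=T, B6=F
no size-1 subset reaches all 7 outcomes (best union: 5/7)
inputs {3, 9} (size 2) cover everything; no size-2 subset with a lexicographically smaller index list covers all 7
Answer: 3, 9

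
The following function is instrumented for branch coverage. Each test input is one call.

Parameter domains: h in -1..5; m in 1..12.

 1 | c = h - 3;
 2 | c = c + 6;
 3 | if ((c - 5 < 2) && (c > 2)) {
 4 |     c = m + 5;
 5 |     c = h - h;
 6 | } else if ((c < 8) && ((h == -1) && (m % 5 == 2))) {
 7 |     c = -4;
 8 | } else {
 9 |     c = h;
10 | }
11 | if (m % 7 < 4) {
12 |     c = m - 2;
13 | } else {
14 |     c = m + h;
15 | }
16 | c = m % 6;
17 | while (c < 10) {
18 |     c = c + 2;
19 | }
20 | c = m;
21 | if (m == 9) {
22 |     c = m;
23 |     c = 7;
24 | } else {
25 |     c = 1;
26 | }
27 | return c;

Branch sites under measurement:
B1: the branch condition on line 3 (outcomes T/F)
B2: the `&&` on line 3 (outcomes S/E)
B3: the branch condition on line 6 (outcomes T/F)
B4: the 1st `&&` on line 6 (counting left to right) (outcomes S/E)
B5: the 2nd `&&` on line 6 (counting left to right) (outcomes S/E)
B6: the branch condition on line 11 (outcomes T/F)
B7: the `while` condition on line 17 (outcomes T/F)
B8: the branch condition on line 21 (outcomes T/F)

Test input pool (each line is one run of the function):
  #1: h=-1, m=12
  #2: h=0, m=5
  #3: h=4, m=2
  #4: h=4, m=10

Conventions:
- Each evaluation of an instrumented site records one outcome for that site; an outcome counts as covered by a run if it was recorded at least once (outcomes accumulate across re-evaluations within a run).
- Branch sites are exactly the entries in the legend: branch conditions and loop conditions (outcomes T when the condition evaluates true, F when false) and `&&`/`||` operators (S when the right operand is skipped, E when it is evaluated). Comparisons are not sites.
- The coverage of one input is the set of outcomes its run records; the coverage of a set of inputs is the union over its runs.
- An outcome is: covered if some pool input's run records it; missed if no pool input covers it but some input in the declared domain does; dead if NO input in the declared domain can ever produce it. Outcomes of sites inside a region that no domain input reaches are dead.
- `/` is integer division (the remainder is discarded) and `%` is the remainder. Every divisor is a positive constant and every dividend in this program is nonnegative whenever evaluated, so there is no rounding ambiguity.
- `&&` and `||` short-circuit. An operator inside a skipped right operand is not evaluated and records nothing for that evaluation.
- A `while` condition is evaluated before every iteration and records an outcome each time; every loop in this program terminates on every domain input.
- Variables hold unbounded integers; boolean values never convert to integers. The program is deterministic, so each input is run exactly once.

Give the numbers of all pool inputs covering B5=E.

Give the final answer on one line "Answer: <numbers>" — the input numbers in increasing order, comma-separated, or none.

input #1 (h=-1, m=12): produces B5=E
input #2 (h=0, m=5): does not produce B5=E
input #3 (h=4, m=2): does not produce B5=E
input #4 (h=4, m=10): does not produce B5=E

Answer: 1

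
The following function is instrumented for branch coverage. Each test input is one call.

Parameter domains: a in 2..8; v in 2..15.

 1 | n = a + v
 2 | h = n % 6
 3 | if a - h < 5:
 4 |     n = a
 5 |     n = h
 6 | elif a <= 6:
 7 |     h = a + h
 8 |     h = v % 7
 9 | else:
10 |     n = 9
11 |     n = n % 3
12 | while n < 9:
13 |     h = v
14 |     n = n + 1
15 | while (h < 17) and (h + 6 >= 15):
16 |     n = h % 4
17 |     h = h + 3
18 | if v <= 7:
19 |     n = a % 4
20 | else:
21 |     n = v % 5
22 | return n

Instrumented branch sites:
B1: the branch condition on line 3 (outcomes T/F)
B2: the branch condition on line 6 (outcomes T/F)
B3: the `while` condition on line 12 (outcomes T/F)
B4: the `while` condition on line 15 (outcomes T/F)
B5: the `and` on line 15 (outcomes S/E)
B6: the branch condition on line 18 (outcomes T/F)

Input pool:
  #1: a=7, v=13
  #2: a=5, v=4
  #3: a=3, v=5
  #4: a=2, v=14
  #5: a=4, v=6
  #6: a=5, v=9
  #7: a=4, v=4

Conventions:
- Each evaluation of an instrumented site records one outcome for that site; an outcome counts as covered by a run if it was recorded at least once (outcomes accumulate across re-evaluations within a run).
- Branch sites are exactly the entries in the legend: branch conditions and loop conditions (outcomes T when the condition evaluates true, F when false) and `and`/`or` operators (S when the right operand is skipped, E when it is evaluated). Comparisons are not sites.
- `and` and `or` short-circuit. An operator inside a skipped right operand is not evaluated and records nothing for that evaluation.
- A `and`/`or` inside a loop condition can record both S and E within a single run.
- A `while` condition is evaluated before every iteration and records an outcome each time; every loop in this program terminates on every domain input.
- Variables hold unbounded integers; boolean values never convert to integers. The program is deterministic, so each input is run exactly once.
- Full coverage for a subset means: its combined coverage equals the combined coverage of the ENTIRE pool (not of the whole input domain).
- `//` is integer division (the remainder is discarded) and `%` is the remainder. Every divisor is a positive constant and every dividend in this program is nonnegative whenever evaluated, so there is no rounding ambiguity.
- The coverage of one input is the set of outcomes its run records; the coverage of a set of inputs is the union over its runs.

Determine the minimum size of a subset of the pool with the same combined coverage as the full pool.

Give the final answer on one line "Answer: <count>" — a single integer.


test 1 (a=7, v=13) fires B1->F, B2->F, B3->T, B3->T, B3->T, B3->T, B3->T, B3->T, B3->T, B3->T, B3->T, B3->F, B5->E, B4->T, ...; hits B1=F, B2=F, B3=T, B3=F, B4=T, B4=F, B5=S, B5=E, B6=F
test 2 (a=5, v=4) fires B1->T, B3->T, B3->T, B3->T, B3->T, B3->T, B3->T, B3->F, B5->E, B4->F, B6->T; hits B1=T, B3=T, B3=F, B4=F, B5=E, B6=T
test 3 (a=3, v=5) fires B1->T, B3->T, B3->T, B3->T, B3->T, B3->T, B3->T, B3->T, B3->F, B5->E, B4->F, B6->T; hits B1=T, B3=T, B3=F, B4=F, B5=E, B6=T
test 4 (a=2, v=14) fires B1->T, B3->T, B3->T, B3->T, B3->T, B3->T, B3->F, B5->E, B4->T, B5->S, B4->F, B6->F; hits B1=T, B3=T, B3=F, B4=T, B4=F, B5=S, B5=E, B6=F
test 5 (a=4, v=6) fires B1->T, B3->T, B3->T, B3->T, B3->T, B3->T, B3->F, B5->E, B4->F, B6->T; hits B1=T, B3=T, B3=F, B4=F, B5=E, B6=T
test 6 (a=5, v=9) fires B1->T, B3->T, B3->T, B3->T, B3->T, B3->T, B3->T, B3->T, B3->F, B5->E, B4->T, B5->E, B4->T, B5->E, ...; hits B1=T, B3=T, B3=F, B4=T, B4=F, B5=S, B5=E, B6=F
test 7 (a=4, v=4) fires B1->T, B3->T, B3->T, B3->T, B3->T, B3->T, B3->T, B3->T, B3->F, B5->E, B4->F, B6->T; hits B1=T, B3=T, B3=F, B4=F, B5=E, B6=T
the full pool covers 11 outcomes: B1=T, B1=F, B2=F, B3=T, B3=F, B4=T, B4=F, B5=S, B5=E, B6=T, B6=F
no size-1 subset reaches all 11 outcomes (best union: 9/11)
size 2: inputs {1, 2} cover all 11 outcomes, and no lexicographically smaller subset of this size does
Answer: 2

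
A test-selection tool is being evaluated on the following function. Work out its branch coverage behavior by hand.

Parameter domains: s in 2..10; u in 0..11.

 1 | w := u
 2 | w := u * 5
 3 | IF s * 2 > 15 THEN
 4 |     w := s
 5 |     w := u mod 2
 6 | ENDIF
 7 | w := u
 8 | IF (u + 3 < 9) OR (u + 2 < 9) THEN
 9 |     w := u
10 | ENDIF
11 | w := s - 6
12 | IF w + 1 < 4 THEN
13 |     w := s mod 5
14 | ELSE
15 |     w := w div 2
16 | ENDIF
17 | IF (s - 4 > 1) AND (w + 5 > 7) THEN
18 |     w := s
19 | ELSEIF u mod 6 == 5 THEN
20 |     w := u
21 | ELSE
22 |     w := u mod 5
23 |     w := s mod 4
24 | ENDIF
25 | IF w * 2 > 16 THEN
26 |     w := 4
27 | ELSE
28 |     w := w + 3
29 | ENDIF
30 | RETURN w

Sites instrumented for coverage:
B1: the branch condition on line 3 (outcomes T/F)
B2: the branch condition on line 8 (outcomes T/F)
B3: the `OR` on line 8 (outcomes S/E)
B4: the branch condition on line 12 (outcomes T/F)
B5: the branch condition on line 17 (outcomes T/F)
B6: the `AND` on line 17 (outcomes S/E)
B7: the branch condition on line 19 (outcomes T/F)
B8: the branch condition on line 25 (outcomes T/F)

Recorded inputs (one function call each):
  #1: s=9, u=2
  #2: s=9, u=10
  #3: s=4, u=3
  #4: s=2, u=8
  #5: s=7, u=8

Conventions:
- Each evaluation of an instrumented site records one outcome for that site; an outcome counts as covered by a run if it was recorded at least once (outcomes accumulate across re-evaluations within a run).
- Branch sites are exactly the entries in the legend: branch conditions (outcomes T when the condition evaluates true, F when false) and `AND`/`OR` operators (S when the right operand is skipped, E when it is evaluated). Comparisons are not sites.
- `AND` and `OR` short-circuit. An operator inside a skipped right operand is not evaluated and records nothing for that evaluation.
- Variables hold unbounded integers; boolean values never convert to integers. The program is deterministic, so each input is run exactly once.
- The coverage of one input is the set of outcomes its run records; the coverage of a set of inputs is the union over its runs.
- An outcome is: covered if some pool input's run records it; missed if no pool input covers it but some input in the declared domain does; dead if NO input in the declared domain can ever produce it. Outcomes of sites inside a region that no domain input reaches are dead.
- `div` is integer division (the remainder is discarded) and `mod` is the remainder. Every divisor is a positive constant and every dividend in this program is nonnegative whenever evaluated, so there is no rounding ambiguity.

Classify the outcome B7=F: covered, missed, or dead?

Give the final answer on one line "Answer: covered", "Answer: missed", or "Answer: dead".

B7=F is recorded by pool input(s) 1, 2, 3, 4, 5 -> covered

Answer: covered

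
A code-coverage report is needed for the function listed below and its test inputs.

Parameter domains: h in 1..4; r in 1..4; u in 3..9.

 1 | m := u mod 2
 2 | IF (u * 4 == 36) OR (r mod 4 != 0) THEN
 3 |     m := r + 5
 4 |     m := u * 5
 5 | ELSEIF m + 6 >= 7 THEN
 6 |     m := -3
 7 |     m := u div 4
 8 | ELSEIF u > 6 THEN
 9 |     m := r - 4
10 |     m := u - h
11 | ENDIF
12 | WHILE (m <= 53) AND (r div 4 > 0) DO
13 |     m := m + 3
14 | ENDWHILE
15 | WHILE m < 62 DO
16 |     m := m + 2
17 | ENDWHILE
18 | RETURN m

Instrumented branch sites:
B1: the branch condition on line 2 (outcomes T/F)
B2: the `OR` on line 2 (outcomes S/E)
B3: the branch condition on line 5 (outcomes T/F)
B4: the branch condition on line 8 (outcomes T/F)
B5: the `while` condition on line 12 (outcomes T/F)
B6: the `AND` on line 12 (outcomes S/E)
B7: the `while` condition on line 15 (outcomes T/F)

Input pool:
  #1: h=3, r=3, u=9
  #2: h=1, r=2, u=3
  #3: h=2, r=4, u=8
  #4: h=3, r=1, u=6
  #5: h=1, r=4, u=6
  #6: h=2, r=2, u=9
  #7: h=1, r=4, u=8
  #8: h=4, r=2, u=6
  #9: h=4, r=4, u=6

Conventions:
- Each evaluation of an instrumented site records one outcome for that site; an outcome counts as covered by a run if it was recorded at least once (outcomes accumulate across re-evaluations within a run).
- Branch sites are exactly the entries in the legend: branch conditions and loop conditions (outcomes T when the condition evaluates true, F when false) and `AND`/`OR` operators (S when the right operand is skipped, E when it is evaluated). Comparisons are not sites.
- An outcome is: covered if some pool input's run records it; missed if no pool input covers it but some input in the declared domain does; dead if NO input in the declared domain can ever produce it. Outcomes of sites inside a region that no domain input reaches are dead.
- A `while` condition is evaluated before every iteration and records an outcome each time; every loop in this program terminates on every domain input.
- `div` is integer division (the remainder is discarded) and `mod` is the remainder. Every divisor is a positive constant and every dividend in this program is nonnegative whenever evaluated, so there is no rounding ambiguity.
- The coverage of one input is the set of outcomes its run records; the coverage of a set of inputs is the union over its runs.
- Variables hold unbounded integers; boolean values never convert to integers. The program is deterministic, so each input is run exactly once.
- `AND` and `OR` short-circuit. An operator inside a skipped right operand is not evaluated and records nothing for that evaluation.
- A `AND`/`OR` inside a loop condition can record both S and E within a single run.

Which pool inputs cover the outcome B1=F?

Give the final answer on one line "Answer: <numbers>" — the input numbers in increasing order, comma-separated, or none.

input #1 (h=3, r=3, u=9): never hits B1=F
input #2 (h=1, r=2, u=3): never hits B1=F
input #3 (h=2, r=4, u=8): hits B1=F
input #4 (h=3, r=1, u=6): never hits B1=F
input #5 (h=1, r=4, u=6): hits B1=F
input #6 (h=2, r=2, u=9): never hits B1=F
input #7 (h=1, r=4, u=8): hits B1=F
input #8 (h=4, r=2, u=6): never hits B1=F
input #9 (h=4, r=4, u=6): hits B1=F

Answer: 3, 5, 7, 9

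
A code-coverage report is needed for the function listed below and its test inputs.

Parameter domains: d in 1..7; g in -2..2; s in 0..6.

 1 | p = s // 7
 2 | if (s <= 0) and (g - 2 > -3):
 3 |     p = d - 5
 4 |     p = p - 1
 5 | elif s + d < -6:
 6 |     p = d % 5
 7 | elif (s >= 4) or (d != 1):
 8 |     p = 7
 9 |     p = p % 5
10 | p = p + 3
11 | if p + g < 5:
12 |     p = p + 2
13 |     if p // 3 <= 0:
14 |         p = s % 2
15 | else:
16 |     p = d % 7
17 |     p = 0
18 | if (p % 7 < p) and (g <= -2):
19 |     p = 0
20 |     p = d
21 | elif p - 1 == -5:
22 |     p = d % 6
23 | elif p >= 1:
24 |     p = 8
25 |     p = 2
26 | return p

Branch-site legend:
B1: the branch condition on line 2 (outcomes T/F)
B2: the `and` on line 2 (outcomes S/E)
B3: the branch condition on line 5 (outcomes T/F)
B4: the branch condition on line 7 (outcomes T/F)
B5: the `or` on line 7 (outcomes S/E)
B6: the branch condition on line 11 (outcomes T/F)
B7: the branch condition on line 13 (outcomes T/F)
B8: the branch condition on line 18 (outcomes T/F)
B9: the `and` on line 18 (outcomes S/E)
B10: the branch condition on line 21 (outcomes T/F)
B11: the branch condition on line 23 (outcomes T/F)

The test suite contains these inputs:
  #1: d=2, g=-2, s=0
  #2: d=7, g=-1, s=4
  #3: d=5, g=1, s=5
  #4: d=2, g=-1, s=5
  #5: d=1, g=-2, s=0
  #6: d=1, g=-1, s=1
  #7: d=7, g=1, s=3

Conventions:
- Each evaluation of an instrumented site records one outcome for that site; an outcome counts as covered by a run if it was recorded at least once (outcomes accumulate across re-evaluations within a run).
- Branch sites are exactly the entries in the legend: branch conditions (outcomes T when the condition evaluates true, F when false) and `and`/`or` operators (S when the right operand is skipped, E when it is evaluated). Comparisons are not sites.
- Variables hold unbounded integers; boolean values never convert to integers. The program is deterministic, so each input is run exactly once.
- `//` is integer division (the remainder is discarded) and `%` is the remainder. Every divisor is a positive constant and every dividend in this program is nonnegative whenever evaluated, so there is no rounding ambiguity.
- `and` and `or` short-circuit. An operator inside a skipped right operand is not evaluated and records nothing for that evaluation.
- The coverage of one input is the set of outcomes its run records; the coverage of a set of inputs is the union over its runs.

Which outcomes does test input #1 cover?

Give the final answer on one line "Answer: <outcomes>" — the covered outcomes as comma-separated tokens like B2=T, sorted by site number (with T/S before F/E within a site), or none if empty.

Running input #1 (d=2, g=-2, s=0), event by event:
  B2->E, B1->F, B3->F, B5->E, B4->T, B6->T, B7->F, B9->E, B8->T
collecting distinct outcomes: B1=F, B2=E, B3=F, B4=T, B5=E, B6=T, B7=F, B8=T, B9=E

Answer: B1=F, B2=E, B3=F, B4=T, B5=E, B6=T, B7=F, B8=T, B9=E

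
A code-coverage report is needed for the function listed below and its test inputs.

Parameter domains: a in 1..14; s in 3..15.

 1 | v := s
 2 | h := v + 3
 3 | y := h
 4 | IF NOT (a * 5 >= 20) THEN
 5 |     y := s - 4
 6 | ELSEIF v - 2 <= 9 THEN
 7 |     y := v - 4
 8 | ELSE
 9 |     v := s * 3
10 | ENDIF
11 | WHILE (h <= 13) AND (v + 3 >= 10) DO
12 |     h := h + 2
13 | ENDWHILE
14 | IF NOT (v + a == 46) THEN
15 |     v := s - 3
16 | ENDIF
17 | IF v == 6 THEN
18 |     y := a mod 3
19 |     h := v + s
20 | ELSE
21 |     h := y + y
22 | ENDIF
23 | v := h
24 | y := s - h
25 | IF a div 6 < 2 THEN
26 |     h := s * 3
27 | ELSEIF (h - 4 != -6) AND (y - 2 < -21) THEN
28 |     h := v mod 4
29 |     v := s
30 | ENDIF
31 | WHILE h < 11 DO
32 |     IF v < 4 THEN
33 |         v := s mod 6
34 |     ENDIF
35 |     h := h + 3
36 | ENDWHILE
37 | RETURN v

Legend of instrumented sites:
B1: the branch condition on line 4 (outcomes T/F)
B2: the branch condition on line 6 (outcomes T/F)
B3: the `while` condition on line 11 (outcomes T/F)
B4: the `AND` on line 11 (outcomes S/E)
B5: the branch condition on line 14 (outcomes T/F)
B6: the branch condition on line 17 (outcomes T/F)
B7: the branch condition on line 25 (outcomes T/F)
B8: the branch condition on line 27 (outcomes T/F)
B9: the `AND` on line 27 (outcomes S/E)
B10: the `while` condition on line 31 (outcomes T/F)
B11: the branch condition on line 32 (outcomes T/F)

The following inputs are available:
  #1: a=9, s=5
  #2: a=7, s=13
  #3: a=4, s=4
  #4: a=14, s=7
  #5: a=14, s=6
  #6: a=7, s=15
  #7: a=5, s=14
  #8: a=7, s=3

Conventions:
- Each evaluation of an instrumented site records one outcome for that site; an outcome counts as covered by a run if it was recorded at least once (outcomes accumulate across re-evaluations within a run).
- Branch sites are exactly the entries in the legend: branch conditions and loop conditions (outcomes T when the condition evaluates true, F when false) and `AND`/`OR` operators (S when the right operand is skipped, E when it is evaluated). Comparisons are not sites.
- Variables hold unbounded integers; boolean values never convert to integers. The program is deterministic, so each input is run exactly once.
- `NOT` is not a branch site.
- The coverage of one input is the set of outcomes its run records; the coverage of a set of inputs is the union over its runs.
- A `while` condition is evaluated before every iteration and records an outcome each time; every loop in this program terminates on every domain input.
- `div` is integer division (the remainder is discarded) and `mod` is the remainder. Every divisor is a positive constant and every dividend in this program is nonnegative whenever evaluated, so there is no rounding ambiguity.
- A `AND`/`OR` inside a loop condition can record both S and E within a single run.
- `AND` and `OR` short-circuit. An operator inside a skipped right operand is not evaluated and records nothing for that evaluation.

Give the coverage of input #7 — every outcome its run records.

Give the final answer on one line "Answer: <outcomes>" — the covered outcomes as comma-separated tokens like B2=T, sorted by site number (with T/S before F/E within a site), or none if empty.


Running input #7 (a=5, s=14), event by event:
  B1->F, B2->F, B4->S, B3->F, B5->T, B6->F, B7->T, B10->F
deduplicating events, the covered set is: B1=F, B2=F, B3=F, B4=S, B5=T, B6=F, B7=T, B10=F
Answer: B1=F, B2=F, B3=F, B4=S, B5=T, B6=F, B7=T, B10=F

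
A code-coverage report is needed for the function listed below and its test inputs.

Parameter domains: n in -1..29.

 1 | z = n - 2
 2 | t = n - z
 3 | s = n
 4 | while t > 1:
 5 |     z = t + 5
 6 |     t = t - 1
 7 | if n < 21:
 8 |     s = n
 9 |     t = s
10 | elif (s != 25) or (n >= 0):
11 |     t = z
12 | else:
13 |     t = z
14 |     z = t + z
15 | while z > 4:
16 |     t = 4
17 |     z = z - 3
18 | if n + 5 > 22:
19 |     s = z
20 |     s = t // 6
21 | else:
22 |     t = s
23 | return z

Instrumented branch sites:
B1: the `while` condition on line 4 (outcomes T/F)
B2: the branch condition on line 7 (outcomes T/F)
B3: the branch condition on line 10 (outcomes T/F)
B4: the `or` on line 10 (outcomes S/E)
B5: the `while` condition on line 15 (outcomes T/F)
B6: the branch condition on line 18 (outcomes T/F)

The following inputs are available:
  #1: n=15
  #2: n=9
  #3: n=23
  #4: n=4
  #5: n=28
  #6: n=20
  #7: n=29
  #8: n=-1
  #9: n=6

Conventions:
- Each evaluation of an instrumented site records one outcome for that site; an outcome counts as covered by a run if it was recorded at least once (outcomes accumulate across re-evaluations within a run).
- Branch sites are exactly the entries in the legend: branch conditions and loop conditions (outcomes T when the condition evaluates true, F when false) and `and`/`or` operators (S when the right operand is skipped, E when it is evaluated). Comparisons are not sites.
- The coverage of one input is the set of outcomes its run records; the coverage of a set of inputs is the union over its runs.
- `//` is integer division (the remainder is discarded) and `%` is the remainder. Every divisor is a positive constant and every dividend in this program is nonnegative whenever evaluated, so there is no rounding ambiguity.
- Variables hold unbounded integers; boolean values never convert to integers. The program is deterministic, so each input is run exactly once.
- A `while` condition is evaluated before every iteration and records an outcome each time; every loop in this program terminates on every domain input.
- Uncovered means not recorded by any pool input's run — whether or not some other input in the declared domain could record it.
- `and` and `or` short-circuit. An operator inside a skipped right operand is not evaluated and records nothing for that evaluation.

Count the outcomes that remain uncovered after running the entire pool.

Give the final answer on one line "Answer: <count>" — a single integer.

test 1 (n=15) fires B1->T, B1->F, B2->T, B5->T, B5->F, B6->F; hits B1=T, B1=F, B2=T, B5=T, B5=F, B6=F
test 2 (n=9) fires B1->T, B1->F, B2->T, B5->T, B5->F, B6->F; hits B1=T, B1=F, B2=T, B5=T, B5=F, B6=F
test 3 (n=23) fires B1->T, B1->F, B2->F, B4->S, B3->T, B5->T, B5->F, B6->T; hits B1=T, B1=F, B2=F, B3=T, B4=S, B5=T, B5=F, B6=T
test 4 (n=4) fires B1->T, B1->F, B2->T, B5->T, B5->F, B6->F; hits B1=T, B1=F, B2=T, B5=T, B5=F, B6=F
test 5 (n=28) fires B1->T, B1->F, B2->F, B4->S, B3->T, B5->T, B5->F, B6->T; hits B1=T, B1=F, B2=F, B3=T, B4=S, B5=T, B5=F, B6=T
test 6 (n=20) fires B1->T, B1->F, B2->T, B5->T, B5->F, B6->T; hits B1=T, B1=F, B2=T, B5=T, B5=F, B6=T
test 7 (n=29) fires B1->T, B1->F, B2->F, B4->S, B3->T, B5->T, B5->F, B6->T; hits B1=T, B1=F, B2=F, B3=T, B4=S, B5=T, B5=F, B6=T
test 8 (n=-1) fires B1->T, B1->F, B2->T, B5->T, B5->F, B6->F; hits B1=T, B1=F, B2=T, B5=T, B5=F, B6=F
test 9 (n=6) fires B1->T, B1->F, B2->T, B5->T, B5->F, B6->F; hits B1=T, B1=F, B2=T, B5=T, B5=F, B6=F
union over the pool: B1=T, B1=F, B2=T, B2=F, B3=T, B4=S, B5=T, B5=F, B6=T, B6=F
uncovered (2 of 12): B3=F, B4=E

Answer: 2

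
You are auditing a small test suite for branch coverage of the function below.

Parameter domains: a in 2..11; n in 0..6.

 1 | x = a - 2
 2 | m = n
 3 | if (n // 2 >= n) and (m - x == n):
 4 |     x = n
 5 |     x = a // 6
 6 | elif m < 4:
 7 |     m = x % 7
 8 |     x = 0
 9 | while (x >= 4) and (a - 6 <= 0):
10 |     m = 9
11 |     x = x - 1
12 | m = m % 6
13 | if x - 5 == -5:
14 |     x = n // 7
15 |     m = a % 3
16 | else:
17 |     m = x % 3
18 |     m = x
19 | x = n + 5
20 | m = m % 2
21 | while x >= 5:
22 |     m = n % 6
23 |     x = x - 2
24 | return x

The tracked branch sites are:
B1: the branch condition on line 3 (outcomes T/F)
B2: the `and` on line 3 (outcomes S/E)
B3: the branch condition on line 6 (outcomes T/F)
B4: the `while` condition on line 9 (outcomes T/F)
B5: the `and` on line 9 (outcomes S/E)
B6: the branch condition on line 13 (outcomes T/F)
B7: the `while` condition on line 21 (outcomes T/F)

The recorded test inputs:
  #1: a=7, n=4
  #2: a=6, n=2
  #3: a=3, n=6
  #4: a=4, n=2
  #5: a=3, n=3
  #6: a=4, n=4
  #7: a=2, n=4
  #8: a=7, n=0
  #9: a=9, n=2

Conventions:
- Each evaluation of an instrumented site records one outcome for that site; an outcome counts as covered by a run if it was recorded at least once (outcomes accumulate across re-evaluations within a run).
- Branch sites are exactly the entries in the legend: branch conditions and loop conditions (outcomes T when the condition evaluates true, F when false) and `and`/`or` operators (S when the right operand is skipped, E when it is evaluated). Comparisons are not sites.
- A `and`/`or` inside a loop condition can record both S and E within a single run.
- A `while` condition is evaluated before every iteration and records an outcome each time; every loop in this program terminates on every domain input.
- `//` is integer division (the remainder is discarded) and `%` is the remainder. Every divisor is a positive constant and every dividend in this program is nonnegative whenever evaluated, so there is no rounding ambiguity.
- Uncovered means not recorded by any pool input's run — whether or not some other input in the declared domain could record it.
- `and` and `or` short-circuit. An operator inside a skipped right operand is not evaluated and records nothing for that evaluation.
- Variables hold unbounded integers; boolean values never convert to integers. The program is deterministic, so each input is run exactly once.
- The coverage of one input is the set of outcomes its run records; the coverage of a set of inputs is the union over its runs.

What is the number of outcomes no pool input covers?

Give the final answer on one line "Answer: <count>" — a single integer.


input #1 (a=7, n=4): events B2->S, B1->F, B3->F, B5->E, B4->F, B6->F, B7->T, B7->T, B7->T, B7->F; covers B1=F, B2=S, B3=F, B4=F, B5=E, B6=F, B7=T, B7=F
input #2 (a=6, n=2): events B2->S, B1->F, B3->T, B5->S, B4->F, B6->T, B7->T, B7->T, B7->F; covers B1=F, B2=S, B3=T, B4=F, B5=S, B6=T, B7=T, B7=F
input #3 (a=3, n=6): events B2->S, B1->F, B3->F, B5->S, B4->F, B6->F, B7->T, B7->T, B7->T, B7->T, B7->F; covers B1=F, B2=S, B3=F, B4=F, B5=S, B6=F, B7=T, B7=F
input #4 (a=4, n=2): events B2->S, B1->F, B3->T, B5->S, B4->F, B6->T, B7->T, B7->T, B7->F; covers B1=F, B2=S, B3=T, B4=F, B5=S, B6=T, B7=T, B7=F
input #5 (a=3, n=3): events B2->S, B1->F, B3->T, B5->S, B4->F, B6->T, B7->T, B7->T, B7->F; covers B1=F, B2=S, B3=T, B4=F, B5=S, B6=T, B7=T, B7=F
input #6 (a=4, n=4): events B2->S, B1->F, B3->F, B5->S, B4->F, B6->F, B7->T, B7->T, B7->T, B7->F; covers B1=F, B2=S, B3=F, B4=F, B5=S, B6=F, B7=T, B7=F
input #7 (a=2, n=4): events B2->S, B1->F, B3->F, B5->S, B4->F, B6->T, B7->T, B7->T, B7->T, B7->F; covers B1=F, B2=S, B3=F, B4=F, B5=S, B6=T, B7=T, B7=F
input #8 (a=7, n=0): events B2->E, B1->F, B3->T, B5->S, B4->F, B6->T, B7->T, B7->F; covers B1=F, B2=E, B3=T, B4=F, B5=S, B6=T, B7=T, B7=F
input #9 (a=9, n=2): events B2->S, B1->F, B3->T, B5->S, B4->F, B6->T, B7->T, B7->T, B7->F; covers B1=F, B2=S, B3=T, B4=F, B5=S, B6=T, B7=T, B7=F
union over the pool: B1=F, B2=S, B2=E, B3=T, B3=F, B4=F, B5=S, B5=E, B6=T, B6=F, B7=T, B7=F
uncovered (2 of 14): B1=T, B4=T
Answer: 2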